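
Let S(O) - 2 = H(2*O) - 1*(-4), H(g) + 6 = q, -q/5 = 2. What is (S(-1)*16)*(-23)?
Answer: 3680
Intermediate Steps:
q = -10 (q = -5*2 = -10)
H(g) = -16 (H(g) = -6 - 10 = -16)
S(O) = -10 (S(O) = 2 + (-16 - 1*(-4)) = 2 + (-16 + 4) = 2 - 12 = -10)
(S(-1)*16)*(-23) = -10*16*(-23) = -160*(-23) = 3680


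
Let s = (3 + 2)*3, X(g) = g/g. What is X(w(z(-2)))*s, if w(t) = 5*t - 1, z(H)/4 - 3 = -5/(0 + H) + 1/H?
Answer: 15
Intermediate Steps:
z(H) = 12 - 16/H (z(H) = 12 + 4*(-5/(0 + H) + 1/H) = 12 + 4*(-5/H + 1/H) = 12 + 4*(-4/H) = 12 - 16/H)
w(t) = -1 + 5*t
X(g) = 1
s = 15 (s = 5*3 = 15)
X(w(z(-2)))*s = 1*15 = 15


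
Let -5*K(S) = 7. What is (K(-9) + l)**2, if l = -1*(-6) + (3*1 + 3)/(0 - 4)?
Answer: 961/100 ≈ 9.6100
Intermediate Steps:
K(S) = -7/5 (K(S) = -1/5*7 = -7/5)
l = 9/2 (l = 6 + (3 + 3)/(-4) = 6 + 6*(-1/4) = 6 - 3/2 = 9/2 ≈ 4.5000)
(K(-9) + l)**2 = (-7/5 + 9/2)**2 = (31/10)**2 = 961/100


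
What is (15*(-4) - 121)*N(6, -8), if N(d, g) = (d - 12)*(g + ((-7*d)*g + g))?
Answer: 347520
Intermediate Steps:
N(d, g) = (-12 + d)*(2*g - 7*d*g) (N(d, g) = (-12 + d)*(g + (-7*d*g + g)) = (-12 + d)*(g + (g - 7*d*g)) = (-12 + d)*(2*g - 7*d*g))
(15*(-4) - 121)*N(6, -8) = (15*(-4) - 121)*(-8*(-24 - 7*6² + 86*6)) = (-60 - 121)*(-8*(-24 - 7*36 + 516)) = -(-1448)*(-24 - 252 + 516) = -(-1448)*240 = -181*(-1920) = 347520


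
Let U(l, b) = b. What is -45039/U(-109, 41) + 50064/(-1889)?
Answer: -87131295/77449 ≈ -1125.0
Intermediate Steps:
-45039/U(-109, 41) + 50064/(-1889) = -45039/41 + 50064/(-1889) = -45039*1/41 + 50064*(-1/1889) = -45039/41 - 50064/1889 = -87131295/77449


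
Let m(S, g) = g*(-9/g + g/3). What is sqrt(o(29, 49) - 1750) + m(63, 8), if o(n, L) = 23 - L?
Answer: 37/3 + 4*I*sqrt(111) ≈ 12.333 + 42.143*I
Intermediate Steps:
m(S, g) = g*(-9/g + g/3) (m(S, g) = g*(-9/g + g*(1/3)) = g*(-9/g + g/3))
sqrt(o(29, 49) - 1750) + m(63, 8) = sqrt((23 - 1*49) - 1750) + (-9 + (1/3)*8**2) = sqrt((23 - 49) - 1750) + (-9 + (1/3)*64) = sqrt(-26 - 1750) + (-9 + 64/3) = sqrt(-1776) + 37/3 = 4*I*sqrt(111) + 37/3 = 37/3 + 4*I*sqrt(111)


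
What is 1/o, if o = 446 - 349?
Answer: 1/97 ≈ 0.010309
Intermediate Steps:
o = 97
1/o = 1/97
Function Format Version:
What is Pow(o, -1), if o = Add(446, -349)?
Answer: Rational(1, 97) ≈ 0.010309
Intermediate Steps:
o = 97
Pow(o, -1) = Pow(97, -1) = Rational(1, 97)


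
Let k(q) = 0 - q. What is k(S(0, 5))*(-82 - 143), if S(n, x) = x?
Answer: 1125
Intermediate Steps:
k(q) = -q
k(S(0, 5))*(-82 - 143) = (-1*5)*(-82 - 143) = -5*(-225) = 1125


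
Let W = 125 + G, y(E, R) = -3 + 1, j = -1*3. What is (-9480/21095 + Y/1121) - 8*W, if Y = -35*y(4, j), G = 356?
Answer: -18200942238/4729499 ≈ -3848.4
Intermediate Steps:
j = -3
y(E, R) = -2
W = 481 (W = 125 + 356 = 481)
Y = 70 (Y = -35*(-2) = 70)
(-9480/21095 + Y/1121) - 8*W = (-9480/21095 + 70/1121) - 8*481 = (-9480*1/21095 + 70*(1/1121)) - 1*3848 = (-1896/4219 + 70/1121) - 3848 = -1830086/4729499 - 3848 = -18200942238/4729499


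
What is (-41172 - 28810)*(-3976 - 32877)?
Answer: 2579046646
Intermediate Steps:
(-41172 - 28810)*(-3976 - 32877) = -69982*(-36853) = 2579046646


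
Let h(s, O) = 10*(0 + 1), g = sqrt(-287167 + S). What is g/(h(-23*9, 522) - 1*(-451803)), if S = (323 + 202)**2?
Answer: I*sqrt(11542)/451813 ≈ 0.00023778*I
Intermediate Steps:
S = 275625 (S = 525**2 = 275625)
g = I*sqrt(11542) (g = sqrt(-287167 + 275625) = sqrt(-11542) = I*sqrt(11542) ≈ 107.43*I)
h(s, O) = 10 (h(s, O) = 10*1 = 10)
g/(h(-23*9, 522) - 1*(-451803)) = (I*sqrt(11542))/(10 - 1*(-451803)) = (I*sqrt(11542))/(10 + 451803) = (I*sqrt(11542))/451813 = (I*sqrt(11542))*(1/451813) = I*sqrt(11542)/451813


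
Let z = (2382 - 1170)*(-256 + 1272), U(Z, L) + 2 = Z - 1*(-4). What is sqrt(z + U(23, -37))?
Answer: 11*sqrt(10177) ≈ 1109.7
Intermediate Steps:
U(Z, L) = 2 + Z (U(Z, L) = -2 + (Z - 1*(-4)) = -2 + (Z + 4) = -2 + (4 + Z) = 2 + Z)
z = 1231392 (z = 1212*1016 = 1231392)
sqrt(z + U(23, -37)) = sqrt(1231392 + (2 + 23)) = sqrt(1231392 + 25) = sqrt(1231417) = 11*sqrt(10177)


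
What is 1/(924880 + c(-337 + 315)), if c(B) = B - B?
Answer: 1/924880 ≈ 1.0812e-6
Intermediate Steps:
c(B) = 0
1/(924880 + c(-337 + 315)) = 1/(924880 + 0) = 1/924880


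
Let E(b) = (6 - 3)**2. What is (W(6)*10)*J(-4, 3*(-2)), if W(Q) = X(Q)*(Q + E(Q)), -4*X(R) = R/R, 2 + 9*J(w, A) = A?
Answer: 100/3 ≈ 33.333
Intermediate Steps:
J(w, A) = -2/9 + A/9
E(b) = 9 (E(b) = 3**2 = 9)
X(R) = -1/4 (X(R) = -R/(4*R) = -1/4*1 = -1/4)
W(Q) = -9/4 - Q/4 (W(Q) = -(Q + 9)/4 = -(9 + Q)/4 = -9/4 - Q/4)
(W(6)*10)*J(-4, 3*(-2)) = ((-9/4 - 1/4*6)*10)*(-2/9 + (3*(-2))/9) = ((-9/4 - 3/2)*10)*(-2/9 + (1/9)*(-6)) = (-15/4*10)*(-2/9 - 2/3) = -75/2*(-8/9) = 100/3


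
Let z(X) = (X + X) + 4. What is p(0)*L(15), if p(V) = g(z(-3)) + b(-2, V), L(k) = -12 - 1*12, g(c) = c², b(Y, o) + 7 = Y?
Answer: 120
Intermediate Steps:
b(Y, o) = -7 + Y
z(X) = 4 + 2*X (z(X) = 2*X + 4 = 4 + 2*X)
L(k) = -24 (L(k) = -12 - 12 = -24)
p(V) = -5 (p(V) = (4 + 2*(-3))² + (-7 - 2) = (4 - 6)² - 9 = (-2)² - 9 = 4 - 9 = -5)
p(0)*L(15) = -5*(-24) = 120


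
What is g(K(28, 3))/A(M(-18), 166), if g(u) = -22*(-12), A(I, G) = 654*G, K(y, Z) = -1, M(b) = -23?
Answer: 22/9047 ≈ 0.0024317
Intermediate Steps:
g(u) = 264
g(K(28, 3))/A(M(-18), 166) = 264/((654*166)) = 264/108564 = 264*(1/108564) = 22/9047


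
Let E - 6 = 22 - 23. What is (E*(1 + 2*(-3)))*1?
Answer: -25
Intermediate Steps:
E = 5 (E = 6 + (22 - 23) = 6 - 1 = 5)
(E*(1 + 2*(-3)))*1 = (5*(1 + 2*(-3)))*1 = (5*(1 - 6))*1 = (5*(-5))*1 = -25*1 = -25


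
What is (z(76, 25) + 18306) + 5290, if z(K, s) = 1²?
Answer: 23597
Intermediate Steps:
z(K, s) = 1
(z(76, 25) + 18306) + 5290 = (1 + 18306) + 5290 = 18307 + 5290 = 23597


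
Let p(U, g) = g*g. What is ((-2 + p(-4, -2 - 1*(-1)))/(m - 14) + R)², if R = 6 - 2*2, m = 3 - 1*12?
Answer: 2209/529 ≈ 4.1758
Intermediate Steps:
p(U, g) = g²
m = -9 (m = 3 - 12 = -9)
R = 2 (R = 6 - 4 = 2)
((-2 + p(-4, -2 - 1*(-1)))/(m - 14) + R)² = ((-2 + (-2 - 1*(-1))²)/(-9 - 14) + 2)² = ((-2 + (-2 + 1)²)/(-23) + 2)² = ((-2 + (-1)²)*(-1/23) + 2)² = ((-2 + 1)*(-1/23) + 2)² = (-1*(-1/23) + 2)² = (1/23 + 2)² = (47/23)² = 2209/529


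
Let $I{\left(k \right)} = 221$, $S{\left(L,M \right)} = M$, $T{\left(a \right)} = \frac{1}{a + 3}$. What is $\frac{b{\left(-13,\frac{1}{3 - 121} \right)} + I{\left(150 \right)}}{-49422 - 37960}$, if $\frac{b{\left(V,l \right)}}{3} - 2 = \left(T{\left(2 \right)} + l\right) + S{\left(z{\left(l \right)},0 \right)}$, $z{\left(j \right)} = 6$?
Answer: $- \frac{134269}{51555380} \approx -0.0026044$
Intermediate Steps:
$T{\left(a \right)} = \frac{1}{3 + a}$
$b{\left(V,l \right)} = \frac{33}{5} + 3 l$ ($b{\left(V,l \right)} = 6 + 3 \left(\left(\frac{1}{3 + 2} + l\right) + 0\right) = 6 + 3 \left(\left(\frac{1}{5} + l\right) + 0\right) = 6 + 3 \left(\frac{1}{5} + l\right) = 6 + \left(\frac{3}{5} + 3 l\right) = \frac{33}{5} + 3 l$)
$\frac{b{\left(-13,\frac{1}{3 - 121} \right)} + I{\left(150 \right)}}{-49422 - 37960} = \frac{\left(\frac{33}{5} + \frac{3}{3 - 121}\right) + 221}{-49422 - 37960} = \frac{\left(\frac{33}{5} + \frac{3}{-118}\right) + 221}{-87382} = \left(\left(\frac{33}{5} + 3 \left(- \frac{1}{118}\right)\right) + 221\right) \left(- \frac{1}{87382}\right) = \left(\left(\frac{33}{5} - \frac{3}{118}\right) + 221\right) \left(- \frac{1}{87382}\right) = \left(\frac{3879}{590} + 221\right) \left(- \frac{1}{87382}\right) = \frac{134269}{590} \left(- \frac{1}{87382}\right) = - \frac{134269}{51555380}$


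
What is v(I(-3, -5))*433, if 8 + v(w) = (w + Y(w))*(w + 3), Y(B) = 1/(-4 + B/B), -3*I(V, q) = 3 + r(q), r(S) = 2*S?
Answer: 3464/3 ≈ 1154.7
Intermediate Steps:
I(V, q) = -1 - 2*q/3 (I(V, q) = -(3 + 2*q)/3 = -1 - 2*q/3)
Y(B) = -⅓ (Y(B) = 1/(-4 + 1) = 1/(-3) = -⅓)
v(w) = -8 + (3 + w)*(-⅓ + w) (v(w) = -8 + (w - ⅓)*(w + 3) = -8 + (-⅓ + w)*(3 + w) = -8 + (3 + w)*(-⅓ + w))
v(I(-3, -5))*433 = (-9 + (-1 - ⅔*(-5))² + 8*(-1 - ⅔*(-5))/3)*433 = (-9 + (-1 + 10/3)² + 8*(-1 + 10/3)/3)*433 = (-9 + (7/3)² + (8/3)*(7/3))*433 = (-9 + 49/9 + 56/9)*433 = (8/3)*433 = 3464/3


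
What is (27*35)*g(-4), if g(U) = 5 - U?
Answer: 8505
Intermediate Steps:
(27*35)*g(-4) = (27*35)*(5 - 1*(-4)) = 945*(5 + 4) = 945*9 = 8505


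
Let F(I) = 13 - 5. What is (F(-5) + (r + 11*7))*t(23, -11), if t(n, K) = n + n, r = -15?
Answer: 3220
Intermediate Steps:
F(I) = 8
t(n, K) = 2*n
(F(-5) + (r + 11*7))*t(23, -11) = (8 + (-15 + 11*7))*(2*23) = (8 + (-15 + 77))*46 = (8 + 62)*46 = 70*46 = 3220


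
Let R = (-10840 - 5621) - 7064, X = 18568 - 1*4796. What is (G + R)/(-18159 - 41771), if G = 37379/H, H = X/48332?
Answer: -185326941/103169495 ≈ -1.7963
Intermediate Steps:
X = 13772 (X = 18568 - 4796 = 13772)
H = 3443/12083 (H = 13772/48332 = 13772*(1/48332) = 3443/12083 ≈ 0.28495)
G = 451650457/3443 (G = 37379/(3443/12083) = 37379*(12083/3443) = 451650457/3443 ≈ 1.3118e+5)
R = -23525 (R = -16461 - 7064 = -23525)
(G + R)/(-18159 - 41771) = (451650457/3443 - 23525)/(-18159 - 41771) = (370653882/3443)/(-59930) = (370653882/3443)*(-1/59930) = -185326941/103169495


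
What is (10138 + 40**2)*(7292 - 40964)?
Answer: -395241936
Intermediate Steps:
(10138 + 40**2)*(7292 - 40964) = (10138 + 1600)*(-33672) = 11738*(-33672) = -395241936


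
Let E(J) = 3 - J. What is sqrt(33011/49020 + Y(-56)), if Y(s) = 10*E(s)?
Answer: sqrt(354841208805)/24510 ≈ 24.304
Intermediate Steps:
Y(s) = 30 - 10*s (Y(s) = 10*(3 - s) = 30 - 10*s)
sqrt(33011/49020 + Y(-56)) = sqrt(33011/49020 + (30 - 10*(-56))) = sqrt(33011*(1/49020) + (30 + 560)) = sqrt(33011/49020 + 590) = sqrt(28954811/49020) = sqrt(354841208805)/24510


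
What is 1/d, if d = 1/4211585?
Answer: 4211585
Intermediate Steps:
d = 1/4211585 ≈ 2.3744e-7
1/d = 1/(1/4211585) = 4211585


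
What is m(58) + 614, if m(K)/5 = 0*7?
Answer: 614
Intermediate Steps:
m(K) = 0 (m(K) = 5*(0*7) = 5*0 = 0)
m(58) + 614 = 0 + 614 = 614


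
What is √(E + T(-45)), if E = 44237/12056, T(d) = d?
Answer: I*√1501824962/6028 ≈ 6.4289*I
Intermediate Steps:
E = 44237/12056 (E = 44237*(1/12056) = 44237/12056 ≈ 3.6693)
√(E + T(-45)) = √(44237/12056 - 45) = √(-498283/12056) = I*√1501824962/6028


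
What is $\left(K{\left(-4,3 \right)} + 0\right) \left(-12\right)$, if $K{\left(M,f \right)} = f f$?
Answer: $-108$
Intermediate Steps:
$K{\left(M,f \right)} = f^{2}$
$\left(K{\left(-4,3 \right)} + 0\right) \left(-12\right) = \left(3^{2} + 0\right) \left(-12\right) = \left(9 + 0\right) \left(-12\right) = 9 \left(-12\right) = -108$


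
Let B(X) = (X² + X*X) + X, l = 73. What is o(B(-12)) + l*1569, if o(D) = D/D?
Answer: 114538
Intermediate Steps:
B(X) = X + 2*X² (B(X) = (X² + X²) + X = 2*X² + X = X + 2*X²)
o(D) = 1
o(B(-12)) + l*1569 = 1 + 73*1569 = 1 + 114537 = 114538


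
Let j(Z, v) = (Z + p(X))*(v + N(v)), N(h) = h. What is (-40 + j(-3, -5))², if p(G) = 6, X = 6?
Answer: 4900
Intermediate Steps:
j(Z, v) = 2*v*(6 + Z) (j(Z, v) = (Z + 6)*(v + v) = (6 + Z)*(2*v) = 2*v*(6 + Z))
(-40 + j(-3, -5))² = (-40 + 2*(-5)*(6 - 3))² = (-40 + 2*(-5)*3)² = (-40 - 30)² = (-70)² = 4900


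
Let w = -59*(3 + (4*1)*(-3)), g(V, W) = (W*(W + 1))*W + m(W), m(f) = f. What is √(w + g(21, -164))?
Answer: I*√4383681 ≈ 2093.7*I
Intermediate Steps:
g(V, W) = W + W²*(1 + W) (g(V, W) = (W*(W + 1))*W + W = (W*(1 + W))*W + W = W²*(1 + W) + W = W + W²*(1 + W))
w = 531 (w = -59*(3 + 4*(-3)) = -59*(3 - 12) = -59*(-9) = 531)
√(w + g(21, -164)) = √(531 - 164*(1 - 164 + (-164)²)) = √(531 - 164*(1 - 164 + 26896)) = √(531 - 164*26733) = √(531 - 4384212) = √(-4383681) = I*√4383681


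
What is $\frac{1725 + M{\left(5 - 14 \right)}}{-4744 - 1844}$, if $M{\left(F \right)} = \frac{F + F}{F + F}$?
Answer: $- \frac{863}{3294} \approx -0.26199$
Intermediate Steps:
$M{\left(F \right)} = 1$ ($M{\left(F \right)} = \frac{2 F}{2 F} = 2 F \frac{1}{2 F} = 1$)
$\frac{1725 + M{\left(5 - 14 \right)}}{-4744 - 1844} = \frac{1725 + 1}{-4744 - 1844} = \frac{1726}{-4744 - 1844} = \frac{1726}{-6588} = 1726 \left(- \frac{1}{6588}\right) = - \frac{863}{3294}$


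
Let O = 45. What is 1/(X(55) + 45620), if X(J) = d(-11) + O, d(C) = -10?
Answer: 1/45655 ≈ 2.1903e-5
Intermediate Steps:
X(J) = 35 (X(J) = -10 + 45 = 35)
1/(X(55) + 45620) = 1/(35 + 45620) = 1/45655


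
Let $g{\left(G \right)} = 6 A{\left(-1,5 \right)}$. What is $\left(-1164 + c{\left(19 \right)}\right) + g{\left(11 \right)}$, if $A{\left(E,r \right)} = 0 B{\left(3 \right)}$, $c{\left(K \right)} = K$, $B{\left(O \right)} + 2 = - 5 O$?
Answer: $-1145$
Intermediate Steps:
$B{\left(O \right)} = -2 - 5 O$
$A{\left(E,r \right)} = 0$ ($A{\left(E,r \right)} = 0 \left(-2 - 15\right) = 0 \left(-17\right) = 0$)
$g{\left(G \right)} = 0$ ($g{\left(G \right)} = 6 \cdot 0 = 0$)
$\left(-1164 + c{\left(19 \right)}\right) + g{\left(11 \right)} = \left(-1164 + 19\right) + 0 = -1145 + 0 = -1145$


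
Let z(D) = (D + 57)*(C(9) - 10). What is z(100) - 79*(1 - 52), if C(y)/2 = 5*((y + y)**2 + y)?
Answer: 525269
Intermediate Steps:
C(y) = 10*y + 40*y**2 (C(y) = 2*(5*((y + y)**2 + y)) = 2*(5*((2*y)**2 + y)) = 2*(5*(4*y**2 + y)) = 2*(5*(y + 4*y**2)) = 2*(5*y + 20*y**2) = 10*y + 40*y**2)
z(D) = 189240 + 3320*D (z(D) = (D + 57)*(10*9*(1 + 4*9) - 10) = (57 + D)*(10*9*(1 + 36) - 10) = (57 + D)*(10*9*37 - 10) = (57 + D)*(3330 - 10) = (57 + D)*3320 = 189240 + 3320*D)
z(100) - 79*(1 - 52) = (189240 + 3320*100) - 79*(1 - 52) = (189240 + 332000) - 79*(-51) = 521240 - 1*(-4029) = 521240 + 4029 = 525269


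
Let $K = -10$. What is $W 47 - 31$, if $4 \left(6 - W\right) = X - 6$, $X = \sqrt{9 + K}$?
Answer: $\frac{643}{2} - \frac{47 i}{4} \approx 321.5 - 11.75 i$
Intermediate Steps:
$X = i$ ($X = \sqrt{9 - 10} = \sqrt{-1} = i \approx 1.0 i$)
$W = \frac{15}{2} - \frac{i}{4}$ ($W = 6 - \frac{i - 6}{4} = 6 - \frac{-6 + i}{4} = 6 + \left(\frac{3}{2} - \frac{i}{4}\right) = \frac{15}{2} - \frac{i}{4} \approx 7.5 - 0.25 i$)
$W 47 - 31 = \left(\frac{15}{2} - \frac{i}{4}\right) 47 - 31 = \left(\frac{705}{2} - \frac{47 i}{4}\right) - 31 = \frac{643}{2} - \frac{47 i}{4}$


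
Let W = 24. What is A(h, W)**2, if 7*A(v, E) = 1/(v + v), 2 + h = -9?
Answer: 1/23716 ≈ 4.2166e-5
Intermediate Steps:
h = -11 (h = -2 - 9 = -11)
A(v, E) = 1/(14*v) (A(v, E) = 1/(7*(v + v)) = 1/(7*((2*v))) = (1/(2*v))/7 = 1/(14*v))
A(h, W)**2 = ((1/14)/(-11))**2 = ((1/14)*(-1/11))**2 = (-1/154)**2 = 1/23716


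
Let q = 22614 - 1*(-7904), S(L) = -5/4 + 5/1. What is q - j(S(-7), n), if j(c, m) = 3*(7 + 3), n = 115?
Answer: 30488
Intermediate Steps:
S(L) = 15/4 (S(L) = -5*1/4 + 5*1 = -5/4 + 5 = 15/4)
j(c, m) = 30 (j(c, m) = 3*10 = 30)
q = 30518 (q = 22614 + 7904 = 30518)
q - j(S(-7), n) = 30518 - 1*30 = 30518 - 30 = 30488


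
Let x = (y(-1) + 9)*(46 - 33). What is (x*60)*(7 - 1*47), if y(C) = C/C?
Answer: -312000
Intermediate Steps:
y(C) = 1
x = 130 (x = (1 + 9)*(46 - 33) = 10*13 = 130)
(x*60)*(7 - 1*47) = (130*60)*(7 - 1*47) = 7800*(7 - 47) = 7800*(-40) = -312000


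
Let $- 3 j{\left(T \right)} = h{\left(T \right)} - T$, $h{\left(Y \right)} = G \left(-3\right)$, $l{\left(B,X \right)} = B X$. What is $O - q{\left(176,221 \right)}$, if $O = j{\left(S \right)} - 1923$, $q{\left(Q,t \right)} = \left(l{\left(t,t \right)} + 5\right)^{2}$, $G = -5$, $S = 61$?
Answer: $- \frac{7157800871}{3} \approx -2.3859 \cdot 10^{9}$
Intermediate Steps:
$h{\left(Y \right)} = 15$ ($h{\left(Y \right)} = \left(-5\right) \left(-3\right) = 15$)
$q{\left(Q,t \right)} = \left(5 + t^{2}\right)^{2}$ ($q{\left(Q,t \right)} = \left(t t + 5\right)^{2} = \left(t^{2} + 5\right)^{2} = \left(5 + t^{2}\right)^{2}$)
$j{\left(T \right)} = -5 + \frac{T}{3}$ ($j{\left(T \right)} = - \frac{15 - T}{3} = -5 + \frac{T}{3}$)
$O = - \frac{5723}{3}$ ($O = \left(-5 + \frac{1}{3} \cdot 61\right) - 1923 = \left(-5 + \frac{61}{3}\right) - 1923 = \frac{46}{3} - 1923 = - \frac{5723}{3} \approx -1907.7$)
$O - q{\left(176,221 \right)} = - \frac{5723}{3} - \left(5 + 221^{2}\right)^{2} = - \frac{5723}{3} - \left(5 + 48841\right)^{2} = - \frac{5723}{3} - 48846^{2} = - \frac{5723}{3} - 2385931716 = - \frac{7157800871}{3}$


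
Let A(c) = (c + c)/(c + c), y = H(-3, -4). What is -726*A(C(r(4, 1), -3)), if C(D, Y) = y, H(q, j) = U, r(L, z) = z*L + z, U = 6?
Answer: -726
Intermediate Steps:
r(L, z) = z + L*z (r(L, z) = L*z + z = z + L*z)
H(q, j) = 6
y = 6
C(D, Y) = 6
A(c) = 1 (A(c) = (2*c)/((2*c)) = (2*c)*(1/(2*c)) = 1)
-726*A(C(r(4, 1), -3)) = -726*1 = -726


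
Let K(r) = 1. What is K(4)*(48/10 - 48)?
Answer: -216/5 ≈ -43.200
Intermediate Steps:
K(4)*(48/10 - 48) = 1*(48/10 - 48) = 1*(48*(⅒) - 48) = 1*(24/5 - 48) = 1*(-216/5) = -216/5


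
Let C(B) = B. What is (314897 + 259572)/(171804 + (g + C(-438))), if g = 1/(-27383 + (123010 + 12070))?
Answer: 61868587893/18455604103 ≈ 3.3523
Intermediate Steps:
g = 1/107697 (g = 1/(-27383 + 135080) = 1/107697 ≈ 9.2853e-6)
(314897 + 259572)/(171804 + (g + C(-438))) = (314897 + 259572)/(171804 + (1/107697 - 438)) = 574469/(171804 - 47171285/107697) = 574469/(18455604103/107697) = 574469*(107697/18455604103) = 61868587893/18455604103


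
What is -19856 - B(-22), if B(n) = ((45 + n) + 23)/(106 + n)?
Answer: -833975/42 ≈ -19857.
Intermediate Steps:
B(n) = (68 + n)/(106 + n)
-19856 - B(-22) = -19856 - (68 - 22)/(106 - 22) = -19856 - 46/84 = -19856 - 1*23/42 = -19856 - 23/42 = -833975/42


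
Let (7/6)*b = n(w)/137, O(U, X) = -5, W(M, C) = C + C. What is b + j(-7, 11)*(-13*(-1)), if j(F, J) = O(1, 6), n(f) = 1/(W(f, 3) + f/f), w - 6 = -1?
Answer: -436339/6713 ≈ -64.999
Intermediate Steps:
W(M, C) = 2*C
w = 5 (w = 6 - 1 = 5)
n(f) = 1/7 (n(f) = 1/(2*3 + f/f) = 1/(6 + 1) = 1/7)
j(F, J) = -5
b = 6/6713 (b = 6*((1/7)/137)/7 = 6*((1/7)*(1/137))/7 = (6/7)*(1/959) = 6/6713 ≈ 0.00089379)
b + j(-7, 11)*(-13*(-1)) = 6/6713 - (-65)*(-1) = 6/6713 - 5*13 = 6/6713 - 65 = -436339/6713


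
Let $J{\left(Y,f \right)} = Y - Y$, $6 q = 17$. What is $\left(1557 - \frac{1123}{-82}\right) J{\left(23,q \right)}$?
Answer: $0$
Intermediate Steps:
$q = \frac{17}{6}$ ($q = \frac{1}{6} \cdot 17 = \frac{17}{6} \approx 2.8333$)
$J{\left(Y,f \right)} = 0$
$\left(1557 - \frac{1123}{-82}\right) J{\left(23,q \right)} = \left(1557 - \frac{1123}{-82}\right) 0 = \left(1557 - - \frac{1123}{82}\right) 0 = \left(1557 + \frac{1123}{82}\right) 0 = \frac{128797}{82} \cdot 0 = 0$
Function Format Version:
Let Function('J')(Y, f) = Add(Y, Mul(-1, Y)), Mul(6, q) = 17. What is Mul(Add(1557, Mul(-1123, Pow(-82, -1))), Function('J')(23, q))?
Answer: 0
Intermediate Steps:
q = Rational(17, 6) (q = Mul(Rational(1, 6), 17) = Rational(17, 6) ≈ 2.8333)
Function('J')(Y, f) = 0
Mul(Add(1557, Mul(-1123, Pow(-82, -1))), Function('J')(23, q)) = Mul(Add(1557, Mul(-1123, Pow(-82, -1))), 0) = Mul(Add(1557, Mul(-1123, Rational(-1, 82))), 0) = Mul(Add(1557, Rational(1123, 82)), 0) = Mul(Rational(128797, 82), 0) = 0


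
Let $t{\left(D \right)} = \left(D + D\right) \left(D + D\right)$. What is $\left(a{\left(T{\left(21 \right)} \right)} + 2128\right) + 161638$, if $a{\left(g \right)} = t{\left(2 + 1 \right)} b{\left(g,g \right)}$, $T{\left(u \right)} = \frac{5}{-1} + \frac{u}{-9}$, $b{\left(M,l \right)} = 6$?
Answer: $163982$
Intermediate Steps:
$T{\left(u \right)} = -5 - \frac{u}{9}$ ($T{\left(u \right)} = 5 \left(-1\right) + u \left(- \frac{1}{9}\right) = -5 - \frac{u}{9}$)
$t{\left(D \right)} = 4 D^{2}$ ($t{\left(D \right)} = 2 D 2 D = 4 D^{2}$)
$a{\left(g \right)} = 216$ ($a{\left(g \right)} = 4 \left(2 + 1\right)^{2} \cdot 6 = 4 \cdot 3^{2} \cdot 6 = 4 \cdot 9 \cdot 6 = 36 \cdot 6 = 216$)
$\left(a{\left(T{\left(21 \right)} \right)} + 2128\right) + 161638 = \left(216 + 2128\right) + 161638 = 2344 + 161638 = 163982$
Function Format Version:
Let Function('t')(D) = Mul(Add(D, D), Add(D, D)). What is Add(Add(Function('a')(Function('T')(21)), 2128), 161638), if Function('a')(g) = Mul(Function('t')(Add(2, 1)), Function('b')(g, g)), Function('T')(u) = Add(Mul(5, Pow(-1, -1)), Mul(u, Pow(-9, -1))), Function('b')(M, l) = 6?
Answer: 163982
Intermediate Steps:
Function('T')(u) = Add(-5, Mul(Rational(-1, 9), u)) (Function('T')(u) = Add(Mul(5, -1), Mul(u, Rational(-1, 9))) = Add(-5, Mul(Rational(-1, 9), u)))
Function('t')(D) = Mul(4, Pow(D, 2)) (Function('t')(D) = Mul(Mul(2, D), Mul(2, D)) = Mul(4, Pow(D, 2)))
Function('a')(g) = 216 (Function('a')(g) = Mul(Mul(4, Pow(Add(2, 1), 2)), 6) = Mul(Mul(4, Pow(3, 2)), 6) = Mul(Mul(4, 9), 6) = Mul(36, 6) = 216)
Add(Add(Function('a')(Function('T')(21)), 2128), 161638) = Add(Add(216, 2128), 161638) = Add(2344, 161638) = 163982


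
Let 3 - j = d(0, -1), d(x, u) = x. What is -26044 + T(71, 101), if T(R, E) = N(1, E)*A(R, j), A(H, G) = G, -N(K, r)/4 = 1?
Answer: -26056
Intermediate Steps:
N(K, r) = -4 (N(K, r) = -4*1 = -4)
j = 3 (j = 3 - 1*0 = 3 + 0 = 3)
T(R, E) = -12 (T(R, E) = -4*3 = -12)
-26044 + T(71, 101) = -26044 - 12 = -26056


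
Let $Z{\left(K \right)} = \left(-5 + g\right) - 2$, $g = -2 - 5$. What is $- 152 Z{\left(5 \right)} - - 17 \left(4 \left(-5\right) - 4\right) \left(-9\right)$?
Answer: $5800$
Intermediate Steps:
$g = -7$
$Z{\left(K \right)} = -14$ ($Z{\left(K \right)} = \left(-5 - 7\right) - 2 = -12 - 2 = -14$)
$- 152 Z{\left(5 \right)} - - 17 \left(4 \left(-5\right) - 4\right) \left(-9\right) = \left(-152\right) \left(-14\right) - - 17 \left(4 \left(-5\right) - 4\right) \left(-9\right) = 2128 - - 17 \left(-20 - 4\right) \left(-9\right) = 2128 - \left(-17\right) \left(-24\right) \left(-9\right) = 2128 - 408 \left(-9\right) = 2128 - -3672 = 2128 + 3672 = 5800$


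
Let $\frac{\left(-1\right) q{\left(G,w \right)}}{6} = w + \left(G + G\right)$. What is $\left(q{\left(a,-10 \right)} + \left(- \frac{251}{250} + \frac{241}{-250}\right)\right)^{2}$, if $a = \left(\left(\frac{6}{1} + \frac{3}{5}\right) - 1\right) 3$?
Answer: $\frac{322058916}{15625} \approx 20612.0$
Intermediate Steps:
$a = \frac{84}{5}$ ($a = \left(\left(6 \cdot 1 + 3 \cdot \frac{1}{5}\right) - 1\right) 3 = \left(\left(6 + \frac{3}{5}\right) - 1\right) 3 = \left(\frac{33}{5} - 1\right) 3 = \frac{28}{5} \cdot 3 = \frac{84}{5} \approx 16.8$)
$q{\left(G,w \right)} = - 12 G - 6 w$ ($q{\left(G,w \right)} = - 6 \left(w + \left(G + G\right)\right) = - 6 \left(w + 2 G\right) = - 12 G - 6 w$)
$\left(q{\left(a,-10 \right)} + \left(- \frac{251}{250} + \frac{241}{-250}\right)\right)^{2} = \left(\left(\left(-12\right) \frac{84}{5} - -60\right) + \left(- \frac{251}{250} + \frac{241}{-250}\right)\right)^{2} = \left(\left(- \frac{1008}{5} + 60\right) + \left(\left(-251\right) \frac{1}{250} + 241 \left(- \frac{1}{250}\right)\right)\right)^{2} = \left(- \frac{708}{5} - \frac{246}{125}\right)^{2} = \left(- \frac{17946}{125}\right)^{2} = \frac{322058916}{15625}$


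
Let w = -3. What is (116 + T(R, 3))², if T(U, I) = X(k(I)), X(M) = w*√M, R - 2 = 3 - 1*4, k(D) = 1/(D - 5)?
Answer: 26903/2 - 348*I*√2 ≈ 13452.0 - 492.15*I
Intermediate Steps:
k(D) = 1/(-5 + D)
R = 1 (R = 2 + (3 - 1*4) = 2 + (3 - 4) = 2 - 1 = 1)
X(M) = -3*√M
T(U, I) = -3*√(1/(-5 + I))
(116 + T(R, 3))² = (116 - 3*I*√2/2)²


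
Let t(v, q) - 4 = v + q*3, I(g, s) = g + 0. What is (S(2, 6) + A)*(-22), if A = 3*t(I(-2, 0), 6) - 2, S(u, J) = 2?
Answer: -1320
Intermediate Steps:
I(g, s) = g
t(v, q) = 4 + v + 3*q (t(v, q) = 4 + (v + q*3) = 4 + (v + 3*q) = 4 + v + 3*q)
A = 58 (A = 3*(4 - 2 + 3*6) - 2 = 3*(4 - 2 + 18) - 2 = 3*20 - 2 = 60 - 2 = 58)
(S(2, 6) + A)*(-22) = (2 + 58)*(-22) = 60*(-22) = -1320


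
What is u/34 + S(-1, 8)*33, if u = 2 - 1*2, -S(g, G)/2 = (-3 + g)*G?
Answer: 2112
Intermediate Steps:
S(g, G) = -2*G*(-3 + g) (S(g, G) = -2*(-3 + g)*G = -2*G*(-3 + g))
u = 0 (u = 2 - 2 = 0)
u/34 + S(-1, 8)*33 = 0/34 + (2*8*(3 - 1*(-1)))*33 = 0*(1/34) + (2*8*(3 + 1))*33 = 0 + (2*8*4)*33 = 0 + 64*33 = 0 + 2112 = 2112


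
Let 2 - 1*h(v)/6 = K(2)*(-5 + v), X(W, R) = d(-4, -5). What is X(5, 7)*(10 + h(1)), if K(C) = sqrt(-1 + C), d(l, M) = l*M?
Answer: 920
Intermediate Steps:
d(l, M) = M*l
X(W, R) = 20 (X(W, R) = -5*(-4) = 20)
h(v) = 42 - 6*v (h(v) = 12 - 6*sqrt(-1 + 2)*(-5 + v) = 12 - 6*sqrt(1)*(-5 + v) = 12 - 6*(-5 + v) = 12 + (30 - 6*v) = 42 - 6*v)
X(5, 7)*(10 + h(1)) = 20*(10 + (42 - 6*1)) = 20*(10 + (42 - 6)) = 20*(10 + 36) = 20*46 = 920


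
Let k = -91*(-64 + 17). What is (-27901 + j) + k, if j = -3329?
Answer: -26953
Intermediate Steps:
k = 4277 (k = -91*(-47) = 4277)
(-27901 + j) + k = (-27901 - 3329) + 4277 = -31230 + 4277 = -26953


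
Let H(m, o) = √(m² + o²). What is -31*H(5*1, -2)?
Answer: -31*√29 ≈ -166.94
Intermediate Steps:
-31*H(5*1, -2) = -31*√((5*1)² + (-2)²) = -31*√(5² + 4) = -31*√(25 + 4) = -31*√29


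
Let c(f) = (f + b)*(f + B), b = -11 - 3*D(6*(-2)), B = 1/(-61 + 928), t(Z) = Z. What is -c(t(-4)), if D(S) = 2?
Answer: -24269/289 ≈ -83.976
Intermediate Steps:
B = 1/867 ≈ 0.0011534
b = -17 (b = -11 - 3*2 = -11 - 6 = -17)
c(f) = (-17 + f)*(1/867 + f) (c(f) = (f - 17)*(f + 1/867) = (-17 + f)*(1/867 + f))
-c(t(-4)) = -(-1/51 + (-4)² - 14738/867*(-4)) = -(-1/51 + 16 + 58952/867) = -1*24269/289 = -24269/289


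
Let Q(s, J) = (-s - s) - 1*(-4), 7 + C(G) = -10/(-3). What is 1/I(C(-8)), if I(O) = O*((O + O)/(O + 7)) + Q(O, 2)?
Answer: 5/97 ≈ 0.051546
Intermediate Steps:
C(G) = -11/3 (C(G) = -7 - 10/(-3) = -7 - 10*(-1)/3 = -7 - 2*(-5/3) = -7 + 10/3 = -11/3)
Q(s, J) = 4 - 2*s (Q(s, J) = -2*s + 4 = 4 - 2*s)
I(O) = 4 - 2*O + 2*O²/(7 + O) (I(O) = O*((O + O)/(O + 7)) + (4 - 2*O) = O*((2*O)/(7 + O)) + (4 - 2*O) = O*(2*O/(7 + O)) + (4 - 2*O) = 2*O²/(7 + O) + (4 - 2*O) = 4 - 2*O + 2*O²/(7 + O))
1/I(C(-8)) = 1/(2*(14 - 5*(-11/3))/(7 - 11/3)) = 1/(2*(14 + 55/3)/(10/3)) = 1/(2*(3/10)*(97/3)) = 1/(97/5) = 5/97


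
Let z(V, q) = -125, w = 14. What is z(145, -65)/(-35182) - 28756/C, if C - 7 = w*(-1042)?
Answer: 144788031/73284106 ≈ 1.9757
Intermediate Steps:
C = -14581 (C = 7 + 14*(-1042) = 7 - 14588 = -14581)
z(145, -65)/(-35182) - 28756/C = -125/(-35182) - 28756/(-14581) = -125*(-1/35182) - 28756*(-1/14581) = 125/35182 + 4108/2083 = 144788031/73284106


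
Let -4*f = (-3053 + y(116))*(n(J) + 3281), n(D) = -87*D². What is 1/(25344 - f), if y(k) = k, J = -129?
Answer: 2/2121278379 ≈ 9.4283e-10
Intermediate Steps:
f = -2121227691/2 (f = -(-3053 + 116)*(-87*(-129)² + 3281)/4 = -(-2937)*(-87*16641 + 3281)/4 = -(-2937)*(-1447767 + 3281)/4 = -(-2937)*(-1444486)/4 = -¼*4242455382 = -2121227691/2 ≈ -1.0606e+9)
1/(25344 - f) = 1/(25344 - 1*(-2121227691/2)) = 1/(25344 + 2121227691/2) = 1/(2121278379/2) = 2/2121278379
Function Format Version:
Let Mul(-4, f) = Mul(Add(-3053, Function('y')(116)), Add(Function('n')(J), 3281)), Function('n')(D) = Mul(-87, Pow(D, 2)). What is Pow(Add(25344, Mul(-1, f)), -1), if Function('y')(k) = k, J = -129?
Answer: Rational(2, 2121278379) ≈ 9.4283e-10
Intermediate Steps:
f = Rational(-2121227691, 2) (f = Mul(Rational(-1, 4), Mul(Add(-3053, 116), Add(Mul(-87, Pow(-129, 2)), 3281))) = Mul(Rational(-1, 4), Mul(-2937, Add(Mul(-87, 16641), 3281))) = Mul(Rational(-1, 4), Mul(-2937, Add(-1447767, 3281))) = Mul(Rational(-1, 4), Mul(-2937, -1444486)) = Mul(Rational(-1, 4), 4242455382) = Rational(-2121227691, 2) ≈ -1.0606e+9)
Pow(Add(25344, Mul(-1, f)), -1) = Pow(Add(25344, Mul(-1, Rational(-2121227691, 2))), -1) = Pow(Add(25344, Rational(2121227691, 2)), -1) = Pow(Rational(2121278379, 2), -1) = Rational(2, 2121278379)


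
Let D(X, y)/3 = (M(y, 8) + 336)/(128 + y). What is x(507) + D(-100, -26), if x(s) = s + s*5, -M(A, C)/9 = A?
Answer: 51999/17 ≈ 3058.8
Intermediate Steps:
M(A, C) = -9*A
D(X, y) = 3*(336 - 9*y)/(128 + y) (D(X, y) = 3*((-9*y + 336)/(128 + y)) = 3*((336 - 9*y)/(128 + y)) = 3*(336 - 9*y)/(128 + y))
x(s) = 6*s (x(s) = s + 5*s = 6*s)
x(507) + D(-100, -26) = 6*507 + 9*(112 - 3*(-26))/(128 - 26) = 3042 + 9*(112 + 78)/102 = 3042 + 9*(1/102)*190 = 3042 + 285/17 = 51999/17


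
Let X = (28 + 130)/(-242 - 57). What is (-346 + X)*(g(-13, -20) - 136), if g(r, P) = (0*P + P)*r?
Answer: -12847888/299 ≈ -42970.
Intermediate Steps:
g(r, P) = P*r (g(r, P) = (0 + P)*r = P*r)
X = -158/299 (X = 158/(-299) = 158*(-1/299) = -158/299 ≈ -0.52843)
(-346 + X)*(g(-13, -20) - 136) = (-346 - 158/299)*(-20*(-13) - 136) = -103612*(260 - 136)/299 = -103612/299*124 = -12847888/299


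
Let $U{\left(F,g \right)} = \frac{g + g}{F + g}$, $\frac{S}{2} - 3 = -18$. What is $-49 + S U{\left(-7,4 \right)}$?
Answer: $31$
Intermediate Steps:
$S = -30$ ($S = 6 + 2 \left(-18\right) = 6 - 36 = -30$)
$U{\left(F,g \right)} = \frac{2 g}{F + g}$
$-49 + S U{\left(-7,4 \right)} = -49 - 30 \cdot 2 \cdot 4 \frac{1}{-7 + 4} = -49 - 30 \cdot 2 \cdot 4 \frac{1}{-3} = -49 - 30 \cdot 2 \cdot 4 \left(- \frac{1}{3}\right) = -49 - -80 = -49 + 80 = 31$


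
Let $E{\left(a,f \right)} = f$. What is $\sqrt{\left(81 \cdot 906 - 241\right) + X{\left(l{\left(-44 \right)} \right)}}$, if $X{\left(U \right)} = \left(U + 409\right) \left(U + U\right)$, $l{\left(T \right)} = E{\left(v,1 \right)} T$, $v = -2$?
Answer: $5 \sqrt{1641} \approx 202.55$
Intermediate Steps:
$l{\left(T \right)} = T$ ($l{\left(T \right)} = 1 T = T$)
$X{\left(U \right)} = 2 U \left(409 + U\right)$ ($X{\left(U \right)} = \left(409 + U\right) 2 U = 2 U \left(409 + U\right)$)
$\sqrt{\left(81 \cdot 906 - 241\right) + X{\left(l{\left(-44 \right)} \right)}} = \sqrt{\left(81 \cdot 906 - 241\right) + 2 \left(-44\right) \left(409 - 44\right)} = \sqrt{\left(73386 - 241\right) + 2 \left(-44\right) 365} = \sqrt{73145 - 32120} = \sqrt{41025} = 5 \sqrt{1641}$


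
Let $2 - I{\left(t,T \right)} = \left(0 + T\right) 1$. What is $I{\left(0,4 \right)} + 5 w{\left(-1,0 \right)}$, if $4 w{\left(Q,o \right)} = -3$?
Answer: $- \frac{23}{4} \approx -5.75$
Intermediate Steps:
$w{\left(Q,o \right)} = - \frac{3}{4}$ ($w{\left(Q,o \right)} = \frac{1}{4} \left(-3\right) = - \frac{3}{4}$)
$I{\left(t,T \right)} = 2 - T$ ($I{\left(t,T \right)} = 2 - \left(0 + T\right) 1 = 2 - T 1 = 2 - T$)
$I{\left(0,4 \right)} + 5 w{\left(-1,0 \right)} = \left(2 - 4\right) + 5 \left(- \frac{3}{4}\right) = \left(2 - 4\right) - \frac{15}{4} = -2 - \frac{15}{4} = - \frac{23}{4}$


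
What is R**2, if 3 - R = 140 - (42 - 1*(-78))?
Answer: 289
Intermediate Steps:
R = -17 (R = 3 - (140 - (42 - 1*(-78))) = 3 - (140 - (42 + 78)) = 3 - (140 - 1*120) = 3 - (140 - 120) = 3 - 1*20 = 3 - 20 = -17)
R**2 = (-17)**2 = 289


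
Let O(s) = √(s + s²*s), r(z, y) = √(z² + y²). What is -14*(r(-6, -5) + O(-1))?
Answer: -14*√61 - 14*I*√2 ≈ -109.34 - 19.799*I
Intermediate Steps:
r(z, y) = √(y² + z²)
O(s) = √(s + s³)
-14*(r(-6, -5) + O(-1)) = -14*(√((-5)² + (-6)²) + √(-1 + (-1)³)) = -14*(√(25 + 36) + √(-1 - 1)) = -14*(√61 + √(-2)) = -14*(√61 + I*√2) = -14*√61 - 14*I*√2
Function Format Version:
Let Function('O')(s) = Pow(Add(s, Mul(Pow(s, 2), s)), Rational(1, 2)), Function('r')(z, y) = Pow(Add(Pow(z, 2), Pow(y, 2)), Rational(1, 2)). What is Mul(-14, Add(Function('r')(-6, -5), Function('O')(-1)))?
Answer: Add(Mul(-14, Pow(61, Rational(1, 2))), Mul(-14, I, Pow(2, Rational(1, 2)))) ≈ Add(-109.34, Mul(-19.799, I))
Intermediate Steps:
Function('r')(z, y) = Pow(Add(Pow(y, 2), Pow(z, 2)), Rational(1, 2))
Function('O')(s) = Pow(Add(s, Pow(s, 3)), Rational(1, 2))
Mul(-14, Add(Function('r')(-6, -5), Function('O')(-1))) = Mul(-14, Add(Pow(Add(Pow(-5, 2), Pow(-6, 2)), Rational(1, 2)), Pow(Add(-1, Pow(-1, 3)), Rational(1, 2)))) = Mul(-14, Add(Pow(Add(25, 36), Rational(1, 2)), Pow(Add(-1, -1), Rational(1, 2)))) = Mul(-14, Add(Pow(61, Rational(1, 2)), Pow(-2, Rational(1, 2)))) = Mul(-14, Add(Pow(61, Rational(1, 2)), Mul(I, Pow(2, Rational(1, 2))))) = Add(Mul(-14, Pow(61, Rational(1, 2))), Mul(-14, I, Pow(2, Rational(1, 2))))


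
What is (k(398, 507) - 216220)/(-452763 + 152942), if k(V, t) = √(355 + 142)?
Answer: 216220/299821 - √497/299821 ≈ 0.72109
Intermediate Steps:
k(V, t) = √497
(k(398, 507) - 216220)/(-452763 + 152942) = (√497 - 216220)/(-452763 + 152942) = (-216220 + √497)/(-299821) = (-216220 + √497)*(-1/299821) = 216220/299821 - √497/299821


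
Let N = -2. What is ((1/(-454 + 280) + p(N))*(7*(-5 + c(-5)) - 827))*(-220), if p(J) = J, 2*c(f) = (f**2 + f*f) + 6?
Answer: -8522580/29 ≈ -2.9388e+5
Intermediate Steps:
c(f) = 3 + f**2 (c(f) = ((f**2 + f*f) + 6)/2 = ((f**2 + f**2) + 6)/2 = (2*f**2 + 6)/2 = (6 + 2*f**2)/2 = 3 + f**2)
((1/(-454 + 280) + p(N))*(7*(-5 + c(-5)) - 827))*(-220) = ((1/(-454 + 280) - 2)*(7*(-5 + (3 + (-5)**2)) - 827))*(-220) = ((1/(-174) - 2)*(7*(-5 + (3 + 25)) - 827))*(-220) = ((-1/174 - 2)*(7*(-5 + 28) - 827))*(-220) = -349*(7*23 - 827)/174*(-220) = -349*(161 - 827)/174*(-220) = -349/174*(-666)*(-220) = (38739/29)*(-220) = -8522580/29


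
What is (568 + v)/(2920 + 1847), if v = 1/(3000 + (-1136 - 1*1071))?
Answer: 450425/3780231 ≈ 0.11915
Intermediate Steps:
v = 1/793 (v = 1/(3000 + (-1136 - 1071)) = 1/(3000 - 2207) = 1/793 ≈ 0.0012610)
(568 + v)/(2920 + 1847) = (568 + 1/793)/(2920 + 1847) = (450425/793)/4767 = (450425/793)*(1/4767) = 450425/3780231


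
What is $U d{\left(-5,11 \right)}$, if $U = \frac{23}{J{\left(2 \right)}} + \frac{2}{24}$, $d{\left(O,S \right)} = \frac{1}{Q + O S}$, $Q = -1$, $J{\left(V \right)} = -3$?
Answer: $\frac{13}{96} \approx 0.13542$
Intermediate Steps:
$d{\left(O,S \right)} = \frac{1}{-1 + O S}$
$U = - \frac{91}{12}$ ($U = \frac{23}{-3} + \frac{2}{24} = 23 \left(- \frac{1}{3}\right) + 2 \cdot \frac{1}{24} = - \frac{23}{3} + \frac{1}{12} = - \frac{91}{12} \approx -7.5833$)
$U d{\left(-5,11 \right)} = - \frac{91}{12 \left(-1 - 55\right)} = - \frac{91}{12 \left(-56\right)} = \left(- \frac{91}{12}\right) \left(- \frac{1}{56}\right) = \frac{13}{96}$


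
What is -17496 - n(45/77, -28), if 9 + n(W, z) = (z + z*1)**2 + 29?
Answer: -20652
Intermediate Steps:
n(W, z) = 20 + 4*z**2 (n(W, z) = -9 + ((z + z*1)**2 + 29) = -9 + ((z + z)**2 + 29) = -9 + ((2*z)**2 + 29) = -9 + (4*z**2 + 29) = -9 + (29 + 4*z**2) = 20 + 4*z**2)
-17496 - n(45/77, -28) = -17496 - (20 + 4*(-28)**2) = -17496 - (20 + 4*784) = -17496 - (20 + 3136) = -17496 - 1*3156 = -17496 - 3156 = -20652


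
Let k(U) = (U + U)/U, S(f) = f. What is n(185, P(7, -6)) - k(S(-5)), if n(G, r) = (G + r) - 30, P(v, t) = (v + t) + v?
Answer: 161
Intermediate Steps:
P(v, t) = t + 2*v (P(v, t) = (t + v) + v = t + 2*v)
n(G, r) = -30 + G + r
k(U) = 2 (k(U) = (2*U)/U = 2)
n(185, P(7, -6)) - k(S(-5)) = (-30 + 185 + (-6 + 2*7)) - 1*2 = (-30 + 185 + (-6 + 14)) - 2 = (-30 + 185 + 8) - 2 = 163 - 2 = 161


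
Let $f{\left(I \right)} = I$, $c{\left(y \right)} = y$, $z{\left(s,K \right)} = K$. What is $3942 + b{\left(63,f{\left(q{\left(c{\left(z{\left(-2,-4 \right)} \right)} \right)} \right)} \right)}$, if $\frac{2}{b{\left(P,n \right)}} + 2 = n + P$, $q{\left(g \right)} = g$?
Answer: $\frac{224696}{57} \approx 3942.0$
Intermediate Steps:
$b{\left(P,n \right)} = \frac{2}{-2 + P + n}$ ($b{\left(P,n \right)} = \frac{2}{-2 + \left(n + P\right)} = \frac{2}{-2 + \left(P + n\right)} = \frac{2}{-2 + P + n}$)
$3942 + b{\left(63,f{\left(q{\left(c{\left(z{\left(-2,-4 \right)} \right)} \right)} \right)} \right)} = 3942 + \frac{2}{-2 + 63 - 4} = 3942 + \frac{2}{57} = \frac{224696}{57}$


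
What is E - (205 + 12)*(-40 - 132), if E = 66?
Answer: 37390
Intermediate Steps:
E - (205 + 12)*(-40 - 132) = 66 - (205 + 12)*(-40 - 132) = 66 - 217*(-172) = 66 - 1*(-37324) = 66 + 37324 = 37390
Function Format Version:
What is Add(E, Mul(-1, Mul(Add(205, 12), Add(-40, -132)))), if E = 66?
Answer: 37390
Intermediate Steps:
Add(E, Mul(-1, Mul(Add(205, 12), Add(-40, -132)))) = Add(66, Mul(-1, Mul(Add(205, 12), Add(-40, -132)))) = Add(66, Mul(-1, Mul(217, -172))) = Add(66, Mul(-1, -37324)) = Add(66, 37324) = 37390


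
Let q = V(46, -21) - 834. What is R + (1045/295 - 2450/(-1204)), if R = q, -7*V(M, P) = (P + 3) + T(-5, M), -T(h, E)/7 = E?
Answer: -27698759/35518 ≈ -779.85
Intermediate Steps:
T(h, E) = -7*E
V(M, P) = -3/7 + M - P/7 (V(M, P) = -((P + 3) - 7*M)/7 = -((3 + P) - 7*M)/7 = -(3 + P - 7*M)/7 = -3/7 + M - P/7)
q = -5498/7 (q = (-3/7 + 46 - 1/7*(-21)) - 834 = (-3/7 + 46 + 3) - 834 = 340/7 - 834 = -5498/7 ≈ -785.43)
R = -5498/7 ≈ -785.43
R + (1045/295 - 2450/(-1204)) = -5498/7 + (1045/295 - 2450/(-1204)) = -5498/7 + (1045*(1/295) - 2450*(-1/1204)) = -5498/7 + (209/59 + 175/86) = -5498/7 + 28299/5074 = -27698759/35518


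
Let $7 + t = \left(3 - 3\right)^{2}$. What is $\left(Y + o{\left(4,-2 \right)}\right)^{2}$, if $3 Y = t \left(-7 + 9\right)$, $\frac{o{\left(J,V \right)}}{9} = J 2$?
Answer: $\frac{40804}{9} \approx 4533.8$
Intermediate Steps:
$o{\left(J,V \right)} = 18 J$ ($o{\left(J,V \right)} = 9 J 2 = 9 \cdot 2 J = 18 J$)
$t = -7$ ($t = -7 + \left(3 - 3\right)^{2} = -7 + 0^{2} = -7 + 0 = -7$)
$Y = - \frac{14}{3}$ ($Y = \frac{\left(-7\right) \left(-7 + 9\right)}{3} = \frac{\left(-7\right) 2}{3} = \frac{1}{3} \left(-14\right) = - \frac{14}{3} \approx -4.6667$)
$\left(Y + o{\left(4,-2 \right)}\right)^{2} = \left(- \frac{14}{3} + 18 \cdot 4\right)^{2} = \left(- \frac{14}{3} + 72\right)^{2} = \left(\frac{202}{3}\right)^{2} = \frac{40804}{9}$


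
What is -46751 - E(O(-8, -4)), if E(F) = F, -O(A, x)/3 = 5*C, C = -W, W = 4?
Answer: -46811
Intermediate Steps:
C = -4 (C = -1*4 = -4)
O(A, x) = 60 (O(A, x) = -15*(-4) = -3*(-20) = 60)
-46751 - E(O(-8, -4)) = -46751 - 1*60 = -46751 - 60 = -46811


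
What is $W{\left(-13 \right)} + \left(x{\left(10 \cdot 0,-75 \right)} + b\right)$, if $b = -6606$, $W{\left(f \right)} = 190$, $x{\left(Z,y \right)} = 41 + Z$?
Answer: $-6375$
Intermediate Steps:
$W{\left(-13 \right)} + \left(x{\left(10 \cdot 0,-75 \right)} + b\right) = 190 + \left(\left(41 + 10 \cdot 0\right) - 6606\right) = 190 + \left(\left(41 + 0\right) - 6606\right) = 190 + \left(41 - 6606\right) = 190 - 6565 = -6375$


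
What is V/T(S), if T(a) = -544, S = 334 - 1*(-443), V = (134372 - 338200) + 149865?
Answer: 53963/544 ≈ 99.197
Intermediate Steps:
V = -53963 (V = -203828 + 149865 = -53963)
S = 777 (S = 334 + 443 = 777)
V/T(S) = -53963/(-544) = -53963*(-1/544) = 53963/544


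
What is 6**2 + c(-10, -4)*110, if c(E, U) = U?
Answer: -404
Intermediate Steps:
6**2 + c(-10, -4)*110 = 6**2 - 4*110 = 36 - 440 = -404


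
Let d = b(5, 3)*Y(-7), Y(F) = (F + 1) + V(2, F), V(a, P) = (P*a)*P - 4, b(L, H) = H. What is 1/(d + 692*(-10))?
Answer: -1/6656 ≈ -0.00015024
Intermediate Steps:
V(a, P) = -4 + a*P² (V(a, P) = a*P² - 4 = -4 + a*P²)
Y(F) = -3 + F + 2*F² (Y(F) = (F + 1) + (-4 + 2*F²) = (1 + F) + (-4 + 2*F²) = -3 + F + 2*F²)
d = 264 (d = 3*(-3 - 7 + 2*(-7)²) = 3*(-3 - 7 + 2*49) = 3*(-3 - 7 + 98) = 3*88 = 264)
1/(d + 692*(-10)) = 1/(264 + 692*(-10)) = 1/(264 - 6920) = 1/(-6656) = -1/6656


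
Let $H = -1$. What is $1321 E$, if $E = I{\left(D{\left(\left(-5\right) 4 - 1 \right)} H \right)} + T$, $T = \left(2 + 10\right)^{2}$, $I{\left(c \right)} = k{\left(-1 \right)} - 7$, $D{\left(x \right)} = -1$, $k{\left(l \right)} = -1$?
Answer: $179656$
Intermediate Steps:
$I{\left(c \right)} = -8$ ($I{\left(c \right)} = -1 - 7 = -8$)
$T = 144$ ($T = 12^{2} = 144$)
$E = 136$ ($E = -8 + 144 = 136$)
$1321 E = 1321 \cdot 136 = 179656$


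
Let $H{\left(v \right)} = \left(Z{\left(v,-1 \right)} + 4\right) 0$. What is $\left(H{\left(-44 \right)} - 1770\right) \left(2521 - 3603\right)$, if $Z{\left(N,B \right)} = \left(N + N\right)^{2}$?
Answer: $1915140$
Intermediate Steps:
$Z{\left(N,B \right)} = 4 N^{2}$ ($Z{\left(N,B \right)} = \left(2 N\right)^{2} = 4 N^{2}$)
$H{\left(v \right)} = 0$ ($H{\left(v \right)} = \left(4 v^{2} + 4\right) 0 = \left(4 + 4 v^{2}\right) 0 = 0$)
$\left(H{\left(-44 \right)} - 1770\right) \left(2521 - 3603\right) = \left(0 - 1770\right) \left(2521 - 3603\right) = \left(-1770\right) \left(-1082\right) = 1915140$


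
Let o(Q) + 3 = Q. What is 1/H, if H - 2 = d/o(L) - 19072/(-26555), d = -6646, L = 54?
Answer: -1354305/172803248 ≈ -0.0078373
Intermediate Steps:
o(Q) = -3 + Q
H = -172803248/1354305 (H = 2 + (-6646/(-3 + 54) - 19072/(-26555)) = 2 + (-6646/51 - 19072*(-1/26555)) = 2 + (-6646*1/51 + 19072/26555) = 2 + (-6646/51 + 19072/26555) = 2 - 175511858/1354305 = -172803248/1354305 ≈ -127.60)
1/H = 1/(-172803248/1354305) = -1354305/172803248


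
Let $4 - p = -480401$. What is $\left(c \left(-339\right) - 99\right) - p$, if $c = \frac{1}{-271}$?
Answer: $- \frac{130216245}{271} \approx -4.805 \cdot 10^{5}$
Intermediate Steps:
$c = - \frac{1}{271} \approx -0.00369$
$p = 480405$ ($p = 4 - -480401 = 4 + 480401 = 480405$)
$\left(c \left(-339\right) - 99\right) - p = \left(\left(- \frac{1}{271}\right) \left(-339\right) - 99\right) - 480405 = \left(\frac{339}{271} - 99\right) - 480405 = - \frac{26490}{271} - 480405 = - \frac{130216245}{271}$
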